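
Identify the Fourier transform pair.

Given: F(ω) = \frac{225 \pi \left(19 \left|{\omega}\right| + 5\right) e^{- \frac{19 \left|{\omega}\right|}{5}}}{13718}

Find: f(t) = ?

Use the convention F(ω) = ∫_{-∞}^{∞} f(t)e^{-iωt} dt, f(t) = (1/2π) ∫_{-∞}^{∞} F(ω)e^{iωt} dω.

f(t) = \frac{9}{\left(t^{2} + \frac{361}{25}\right)^{2}}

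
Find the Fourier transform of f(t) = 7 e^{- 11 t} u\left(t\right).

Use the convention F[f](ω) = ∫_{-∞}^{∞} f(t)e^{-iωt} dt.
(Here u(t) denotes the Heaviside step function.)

F(ω) = \frac{7}{i \omega + 11}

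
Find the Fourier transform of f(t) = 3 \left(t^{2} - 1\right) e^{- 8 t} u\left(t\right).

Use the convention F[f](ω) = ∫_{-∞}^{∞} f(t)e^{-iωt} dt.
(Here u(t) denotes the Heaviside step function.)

F(ω) = \frac{3 \left(2 i \omega - \left(i \omega + 8\right)^{3} + 16\right)}{\left(i \omega + 8\right)^{4}}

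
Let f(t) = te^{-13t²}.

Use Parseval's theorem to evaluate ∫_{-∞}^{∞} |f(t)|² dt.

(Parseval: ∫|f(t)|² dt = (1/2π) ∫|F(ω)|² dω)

∫|f(t)|² dt = \frac{\sqrt{26} \sqrt{\pi}}{1352}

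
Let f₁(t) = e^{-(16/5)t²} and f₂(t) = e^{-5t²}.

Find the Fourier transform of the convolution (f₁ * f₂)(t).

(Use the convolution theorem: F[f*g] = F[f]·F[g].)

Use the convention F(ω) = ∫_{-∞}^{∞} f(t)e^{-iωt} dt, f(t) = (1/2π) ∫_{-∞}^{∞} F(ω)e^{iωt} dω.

F[f₁*f₂](ω) = \frac{\pi e^{- \frac{41 \omega^{2}}{320}}}{4}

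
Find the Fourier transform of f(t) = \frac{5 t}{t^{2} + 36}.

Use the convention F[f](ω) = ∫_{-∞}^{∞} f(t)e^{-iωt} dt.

F(ω) = - 5 i \pi e^{- 6 \left|{\omega}\right|} \operatorname{sign}{\left(\omega \right)}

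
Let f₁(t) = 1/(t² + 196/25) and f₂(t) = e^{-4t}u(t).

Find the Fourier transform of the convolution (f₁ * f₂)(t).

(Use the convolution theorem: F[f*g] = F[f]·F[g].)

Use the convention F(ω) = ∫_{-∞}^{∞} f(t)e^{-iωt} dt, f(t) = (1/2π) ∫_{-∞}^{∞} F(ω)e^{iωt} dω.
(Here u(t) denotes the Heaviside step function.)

F[f₁*f₂](ω) = \frac{5 \pi e^{- \frac{14 \left|{\omega}\right|}{5}}}{14 \left(i \omega + 4\right)}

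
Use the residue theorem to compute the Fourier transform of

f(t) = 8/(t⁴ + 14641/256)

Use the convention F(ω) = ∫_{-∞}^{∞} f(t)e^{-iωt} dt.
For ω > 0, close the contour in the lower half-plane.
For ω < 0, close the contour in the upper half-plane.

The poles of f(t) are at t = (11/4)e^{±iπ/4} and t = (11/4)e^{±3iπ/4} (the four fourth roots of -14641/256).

Let g(z) = f(z)e^{-iωz}; for large |z| the factor e^{-iωz} decays in the lower half-plane when ω > 0 and in the upper half-plane when ω < 0.

Case ω > 0 (lower half-plane, clockwise contour ⇒ F(ω) = -2πi·ΣRes):
  Res_{z = - \frac{11 \sqrt{2}}{8} - \frac{11 \sqrt{2} i}{8}} g(z) = \frac{64 \sqrt{2} \left(1 + i\right) e^{\frac{11 \sqrt{2} \omega \left(-1 + i\right)}{8}}}{1331}
  Res_{z = \frac{11 \sqrt{2}}{8} - \frac{11 \sqrt{2} i}{8}} g(z) = \frac{64 \sqrt{2} \left(-1 + i\right) e^{- \frac{11 \sqrt{2} \omega \left(1 + i\right)}{8}}}{1331}
  F(ω) = -2πi·ΣRes = \frac{128 \sqrt{2} \pi \left(\left(1 - i\right) e^{\frac{11 \sqrt{2} i \omega}{4}} + 1 + i\right) e^{- \frac{11 \sqrt{2} \omega \left(1 + i\right)}{8}}}{1331} = \frac{512 \pi e^{- \frac{11 \sqrt{2} \omega}{8}} \sin{\left(\frac{11 \sqrt{2} \omega}{8} + \frac{\pi}{4} \right)}}{1331}

Case ω < 0 (upper half-plane, counterclockwise contour ⇒ F(ω) = +2πi·ΣRes):
  Res_{z = \frac{11 \sqrt{2}}{8} + \frac{11 \sqrt{2} i}{8}} g(z) = - \frac{64 \sqrt{2} \left(1 + i\right) e^{\frac{11 \sqrt{2} \omega \left(1 - i\right)}{8}}}{1331}
  Res_{z = - \frac{11 \sqrt{2}}{8} + \frac{11 \sqrt{2} i}{8}} g(z) = \frac{64 \sqrt{2} \left(1 - i\right) e^{\frac{11 \sqrt{2} \omega \left(1 + i\right)}{8}}}{1331}
  F(ω) = 2πi·ΣRes = - \frac{128 \sqrt{2} i \pi \left(\left(1 + i\right) e^{\frac{11 \sqrt{2} \omega \left(1 - i\right)}{8}} - \left(1 - i\right) e^{\frac{11 \sqrt{2} \omega \left(1 + i\right)}{8}}\right)}{1331} = \frac{512 \pi e^{\frac{11 \sqrt{2} \omega}{8}} \cos{\left(\frac{11 \sqrt{2} \omega}{8} + \frac{\pi}{4} \right)}}{1331}

Both cases combine into a single formula in |ω|:

F(ω) = \frac{512 \pi e^{- \frac{11 \sqrt{2} \left|{\omega}\right|}{8}} \sin{\left(\frac{11 \sqrt{2} \left|{\omega}\right|}{8} + \frac{\pi}{4} \right)}}{1331}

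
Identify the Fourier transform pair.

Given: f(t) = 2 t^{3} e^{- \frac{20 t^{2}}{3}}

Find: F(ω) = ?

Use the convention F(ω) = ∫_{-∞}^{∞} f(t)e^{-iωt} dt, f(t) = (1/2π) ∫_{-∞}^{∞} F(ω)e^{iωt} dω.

F(ω) = \frac{27 \sqrt{15} i \sqrt{\pi} \omega \left(\omega^{2} - 40\right) e^{- \frac{3 \omega^{2}}{80}}}{320000}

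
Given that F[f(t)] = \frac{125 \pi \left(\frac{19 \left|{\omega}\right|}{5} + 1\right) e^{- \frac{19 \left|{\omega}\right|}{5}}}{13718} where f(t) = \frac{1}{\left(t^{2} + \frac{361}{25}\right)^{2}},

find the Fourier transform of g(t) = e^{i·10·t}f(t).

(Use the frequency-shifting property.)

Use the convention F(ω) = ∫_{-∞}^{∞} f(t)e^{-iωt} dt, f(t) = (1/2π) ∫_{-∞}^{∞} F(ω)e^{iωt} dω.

F[g](ω) = \frac{25 \pi \left(19 \left|{\omega - 10}\right| + 5\right) e^{- \frac{19 \left|{\omega - 10}\right|}{5}}}{13718}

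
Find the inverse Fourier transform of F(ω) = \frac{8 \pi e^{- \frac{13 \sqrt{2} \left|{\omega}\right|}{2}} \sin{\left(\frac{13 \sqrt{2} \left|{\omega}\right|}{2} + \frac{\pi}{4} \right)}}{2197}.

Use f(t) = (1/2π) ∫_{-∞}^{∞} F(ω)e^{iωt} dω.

f(t) = \frac{8}{t^{4} + 28561}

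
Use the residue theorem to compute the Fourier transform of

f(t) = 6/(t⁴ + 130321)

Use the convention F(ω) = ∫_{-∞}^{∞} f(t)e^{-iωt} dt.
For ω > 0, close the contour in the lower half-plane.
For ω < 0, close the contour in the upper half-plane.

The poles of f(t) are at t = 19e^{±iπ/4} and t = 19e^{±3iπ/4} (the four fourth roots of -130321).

Let g(z) = f(z)e^{-iωz}; for large |z| the factor e^{-iωz} decays in the lower half-plane when ω > 0 and in the upper half-plane when ω < 0.

Case ω > 0 (lower half-plane, clockwise contour ⇒ F(ω) = -2πi·ΣRes):
  Res_{z = - \frac{19 \sqrt{2}}{2} - \frac{19 \sqrt{2} i}{2}} g(z) = \frac{3 \sqrt{2} i \left(1 - i\right) e^{\frac{19 \sqrt{2} \omega \left(-1 + i\right)}{2}}}{27436}
  Res_{z = \frac{19 \sqrt{2}}{2} - \frac{19 \sqrt{2} i}{2}} g(z) = \frac{3 \sqrt{2} i \left(1 + i\right) e^{- \frac{19 \sqrt{2} \omega \left(1 + i\right)}{2}}}{27436}
  F(ω) = -2πi·ΣRes = \frac{3 \sqrt{2} \pi \left(1 - i\right) \left(e^{19 \sqrt{2} i \omega} + i\right) e^{- \frac{19 \sqrt{2} \omega \left(1 + i\right)}{2}}}{13718} = \frac{6 \pi e^{- \frac{19 \sqrt{2} \omega}{2}} \sin{\left(\frac{19 \sqrt{2} \omega}{2} + \frac{\pi}{4} \right)}}{6859}

Case ω < 0 (upper half-plane, counterclockwise contour ⇒ F(ω) = +2πi·ΣRes):
  Res_{z = \frac{19 \sqrt{2}}{2} + \frac{19 \sqrt{2} i}{2}} g(z) = \frac{3 \sqrt{2} i \left(-1 + i\right) e^{\frac{19 \sqrt{2} \omega \left(1 - i\right)}{2}}}{27436}
  Res_{z = - \frac{19 \sqrt{2}}{2} + \frac{19 \sqrt{2} i}{2}} g(z) = \frac{3 \sqrt{2} \left(1 - i\right) e^{\frac{19 \sqrt{2} \omega \left(1 + i\right)}{2}}}{27436}
  F(ω) = 2πi·ΣRes = - \frac{3 \sqrt{2} i \pi \left(i \left(1 - i\right) e^{\frac{19 \sqrt{2} \omega \left(1 - i\right)}{2}} - \left(1 - i\right) e^{\frac{19 \sqrt{2} \omega \left(1 + i\right)}{2}}\right)}{13718} = \frac{6 \pi e^{\frac{19 \sqrt{2} \omega}{2}} \cos{\left(\frac{19 \sqrt{2} \omega}{2} + \frac{\pi}{4} \right)}}{6859}

Both cases combine into a single formula in |ω|:

F(ω) = \frac{6 \pi e^{- \frac{19 \sqrt{2} \left|{\omega}\right|}{2}} \sin{\left(\frac{19 \sqrt{2} \left|{\omega}\right|}{2} + \frac{\pi}{4} \right)}}{6859}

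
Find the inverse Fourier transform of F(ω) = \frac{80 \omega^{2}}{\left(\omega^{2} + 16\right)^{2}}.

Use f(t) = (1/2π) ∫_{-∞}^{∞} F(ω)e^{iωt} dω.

f(t) = 5 \left(1 - 4 \left|{t}\right|\right) e^{- 4 \left|{t}\right|}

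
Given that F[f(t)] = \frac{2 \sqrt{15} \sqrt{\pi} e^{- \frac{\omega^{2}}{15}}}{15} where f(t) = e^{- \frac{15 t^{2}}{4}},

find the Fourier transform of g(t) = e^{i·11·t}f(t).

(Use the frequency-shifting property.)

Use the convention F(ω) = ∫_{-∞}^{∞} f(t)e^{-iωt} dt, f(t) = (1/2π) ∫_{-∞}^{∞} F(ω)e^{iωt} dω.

F[g](ω) = \frac{2 \sqrt{15} \sqrt{\pi} e^{- \frac{\left(\omega - 11\right)^{2}}{15}}}{15}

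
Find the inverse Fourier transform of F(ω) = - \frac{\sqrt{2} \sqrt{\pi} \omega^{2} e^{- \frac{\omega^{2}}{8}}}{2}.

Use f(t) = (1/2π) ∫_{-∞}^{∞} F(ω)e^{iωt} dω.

f(t) = 2 \left(8 t^{2} - 2\right) e^{- 2 t^{2}}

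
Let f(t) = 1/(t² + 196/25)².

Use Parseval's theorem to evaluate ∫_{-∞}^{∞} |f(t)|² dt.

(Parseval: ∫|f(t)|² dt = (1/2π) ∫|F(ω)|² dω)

∫|f(t)|² dt = \frac{390625 \pi}{1686616064}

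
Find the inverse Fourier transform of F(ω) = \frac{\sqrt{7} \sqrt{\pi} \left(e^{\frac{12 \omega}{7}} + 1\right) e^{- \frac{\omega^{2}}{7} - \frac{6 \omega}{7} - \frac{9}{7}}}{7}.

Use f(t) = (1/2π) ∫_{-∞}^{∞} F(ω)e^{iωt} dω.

f(t) = e^{- \frac{7 t^{2}}{4}} \cos{\left(3 t \right)}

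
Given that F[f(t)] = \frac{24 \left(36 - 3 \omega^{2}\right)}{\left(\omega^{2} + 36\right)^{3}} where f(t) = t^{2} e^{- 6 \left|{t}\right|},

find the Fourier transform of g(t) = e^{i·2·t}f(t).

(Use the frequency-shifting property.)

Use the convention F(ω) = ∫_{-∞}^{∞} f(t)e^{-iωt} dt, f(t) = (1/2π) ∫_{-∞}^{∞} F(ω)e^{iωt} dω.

F[g](ω) = \frac{72 \left(12 - \left(\omega - 2\right)^{2}\right)}{\left(\left(\omega - 2\right)^{2} + 36\right)^{3}}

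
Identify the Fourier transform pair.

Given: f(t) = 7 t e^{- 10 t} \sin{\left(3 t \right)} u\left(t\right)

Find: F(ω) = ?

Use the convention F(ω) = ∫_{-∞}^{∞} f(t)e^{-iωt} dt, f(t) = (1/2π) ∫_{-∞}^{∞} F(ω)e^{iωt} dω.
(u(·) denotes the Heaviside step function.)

F(ω) = \frac{42 \left(i \omega + 10\right)}{\left(\left(i \omega + 10\right)^{2} + 9\right)^{2}}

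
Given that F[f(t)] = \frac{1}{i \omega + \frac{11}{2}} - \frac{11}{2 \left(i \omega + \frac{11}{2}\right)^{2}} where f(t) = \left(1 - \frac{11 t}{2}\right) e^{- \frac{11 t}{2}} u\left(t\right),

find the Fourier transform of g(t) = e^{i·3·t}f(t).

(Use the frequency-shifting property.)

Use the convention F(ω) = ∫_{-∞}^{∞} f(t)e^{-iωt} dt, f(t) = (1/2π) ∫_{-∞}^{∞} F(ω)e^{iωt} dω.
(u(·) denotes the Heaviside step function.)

F[g](ω) = \frac{4 i \left(3 - \omega\right)}{4 \omega^{2} - 4 \omega \left(6 + 11 i\right) - 85 + 132 i}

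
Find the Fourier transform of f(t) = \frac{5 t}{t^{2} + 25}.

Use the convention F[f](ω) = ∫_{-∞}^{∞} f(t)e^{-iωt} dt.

F(ω) = - 5 i \pi e^{- 5 \left|{\omega}\right|} \operatorname{sign}{\left(\omega \right)}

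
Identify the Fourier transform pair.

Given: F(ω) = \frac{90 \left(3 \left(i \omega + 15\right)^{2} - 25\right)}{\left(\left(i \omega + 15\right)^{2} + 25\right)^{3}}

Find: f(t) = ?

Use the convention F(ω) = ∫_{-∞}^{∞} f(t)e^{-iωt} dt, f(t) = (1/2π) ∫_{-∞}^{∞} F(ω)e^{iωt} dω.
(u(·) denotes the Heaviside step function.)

f(t) = 9 t^{2} e^{- 15 t} \sin{\left(5 t \right)} u\left(t\right)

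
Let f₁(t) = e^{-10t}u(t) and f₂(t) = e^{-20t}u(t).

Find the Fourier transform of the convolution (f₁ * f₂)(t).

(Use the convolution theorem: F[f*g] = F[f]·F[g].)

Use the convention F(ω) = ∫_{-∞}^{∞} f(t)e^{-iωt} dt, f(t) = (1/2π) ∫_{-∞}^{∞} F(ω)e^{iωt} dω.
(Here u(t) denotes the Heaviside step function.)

F[f₁*f₂](ω) = \frac{1}{\left(i \omega + 10\right) \left(i \omega + 20\right)}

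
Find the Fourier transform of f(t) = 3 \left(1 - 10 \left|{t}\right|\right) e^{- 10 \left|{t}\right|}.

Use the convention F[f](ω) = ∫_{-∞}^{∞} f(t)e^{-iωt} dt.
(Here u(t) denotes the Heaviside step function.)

F(ω) = \frac{120 \omega^{2}}{\left(\omega^{2} + 100\right)^{2}}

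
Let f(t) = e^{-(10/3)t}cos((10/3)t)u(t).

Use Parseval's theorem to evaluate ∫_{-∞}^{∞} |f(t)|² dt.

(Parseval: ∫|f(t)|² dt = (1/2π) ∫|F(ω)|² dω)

∫|f(t)|² dt = \frac{9}{80}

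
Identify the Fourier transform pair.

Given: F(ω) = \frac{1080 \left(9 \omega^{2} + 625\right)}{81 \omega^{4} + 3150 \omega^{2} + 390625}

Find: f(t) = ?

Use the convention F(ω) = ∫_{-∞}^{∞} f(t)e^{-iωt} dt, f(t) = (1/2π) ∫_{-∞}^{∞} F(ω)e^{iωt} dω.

f(t) = 9 e^{- \frac{20 \left|{t}\right|}{3}} \cos{\left(5 \left|{t}\right| \right)}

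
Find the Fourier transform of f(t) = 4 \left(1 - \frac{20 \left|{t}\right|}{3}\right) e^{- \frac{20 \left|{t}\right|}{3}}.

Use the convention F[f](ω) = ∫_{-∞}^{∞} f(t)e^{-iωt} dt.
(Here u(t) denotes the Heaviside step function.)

F(ω) = \frac{8640 \omega^{2}}{\left(9 \omega^{2} + 400\right)^{2}}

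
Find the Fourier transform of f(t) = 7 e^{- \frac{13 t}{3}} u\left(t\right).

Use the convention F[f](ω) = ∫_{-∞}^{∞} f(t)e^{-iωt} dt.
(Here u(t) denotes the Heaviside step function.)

F(ω) = \frac{21}{3 i \omega + 13}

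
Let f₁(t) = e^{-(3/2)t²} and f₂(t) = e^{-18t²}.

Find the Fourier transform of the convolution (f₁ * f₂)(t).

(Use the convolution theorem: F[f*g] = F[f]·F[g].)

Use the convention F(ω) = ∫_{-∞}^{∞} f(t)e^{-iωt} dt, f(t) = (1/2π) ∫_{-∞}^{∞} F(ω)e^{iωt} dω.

F[f₁*f₂](ω) = \frac{\sqrt{3} \pi e^{- \frac{13 \omega^{2}}{72}}}{9}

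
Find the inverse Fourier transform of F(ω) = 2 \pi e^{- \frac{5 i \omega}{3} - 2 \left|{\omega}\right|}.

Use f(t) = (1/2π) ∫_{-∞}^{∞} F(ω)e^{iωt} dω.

f(t) = \frac{4}{\left(t - \frac{5}{3}\right)^{2} + 4}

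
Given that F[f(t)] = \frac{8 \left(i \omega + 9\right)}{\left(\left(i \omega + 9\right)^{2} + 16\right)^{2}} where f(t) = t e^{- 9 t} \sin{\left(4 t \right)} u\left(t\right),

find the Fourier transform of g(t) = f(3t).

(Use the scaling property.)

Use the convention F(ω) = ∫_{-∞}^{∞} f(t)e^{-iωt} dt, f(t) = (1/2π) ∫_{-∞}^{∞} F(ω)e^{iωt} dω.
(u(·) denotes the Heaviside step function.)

F[g](ω) = \frac{72 \left(i \omega + 27\right)}{\left(\left(i \omega + 27\right)^{2} + 144\right)^{2}}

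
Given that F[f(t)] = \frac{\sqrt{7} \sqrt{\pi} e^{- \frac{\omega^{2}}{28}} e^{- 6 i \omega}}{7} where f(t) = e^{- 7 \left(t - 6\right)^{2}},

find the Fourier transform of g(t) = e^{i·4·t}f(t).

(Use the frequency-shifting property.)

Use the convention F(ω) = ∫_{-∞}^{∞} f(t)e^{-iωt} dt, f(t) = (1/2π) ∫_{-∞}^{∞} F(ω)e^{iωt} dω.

F[g](ω) = \frac{\sqrt{7} \sqrt{\pi} e^{- \frac{\left(\omega - 4\right) \left(\omega - 4 + 168 i\right)}{28}}}{7}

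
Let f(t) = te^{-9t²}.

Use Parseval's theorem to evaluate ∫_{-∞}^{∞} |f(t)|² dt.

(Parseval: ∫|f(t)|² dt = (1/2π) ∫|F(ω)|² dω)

∫|f(t)|² dt = \frac{\sqrt{2} \sqrt{\pi}}{216}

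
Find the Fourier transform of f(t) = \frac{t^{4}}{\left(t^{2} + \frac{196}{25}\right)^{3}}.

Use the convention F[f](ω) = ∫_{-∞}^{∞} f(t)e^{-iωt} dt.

F(ω) = \frac{\pi \left(196 \omega^{2} - 350 \left|{\omega}\right| + 75\right) e^{- \frac{14 \left|{\omega}\right|}{5}}}{560}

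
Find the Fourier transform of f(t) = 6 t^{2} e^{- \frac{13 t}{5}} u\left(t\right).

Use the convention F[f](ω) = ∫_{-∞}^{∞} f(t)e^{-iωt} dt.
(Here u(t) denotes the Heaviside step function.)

F(ω) = \frac{1500}{\left(5 i \omega + 13\right)^{3}}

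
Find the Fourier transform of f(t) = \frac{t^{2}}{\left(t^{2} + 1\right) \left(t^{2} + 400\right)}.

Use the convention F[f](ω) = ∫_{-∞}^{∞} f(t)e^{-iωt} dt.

F(ω) = \frac{\pi \left(20 - e^{19 \left|{\omega}\right|}\right) e^{- 20 \left|{\omega}\right|}}{399}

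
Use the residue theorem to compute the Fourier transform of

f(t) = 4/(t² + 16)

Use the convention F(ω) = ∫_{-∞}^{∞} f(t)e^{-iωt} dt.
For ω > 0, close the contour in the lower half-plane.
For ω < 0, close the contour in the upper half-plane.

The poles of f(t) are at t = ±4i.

Let g(z) = f(z)e^{-iωz}; for large |z| the factor e^{-iωz} decays in the lower half-plane when ω > 0 and in the upper half-plane when ω < 0.

Case ω > 0 (lower half-plane, clockwise contour ⇒ F(ω) = -2πi·ΣRes):
  Res_{z = - 4 i} g(z) = \frac{i e^{- 4 \omega}}{2}
  F(ω) = -2πi·ΣRes = \pi e^{- 4 \omega}

Case ω < 0 (upper half-plane, counterclockwise contour ⇒ F(ω) = +2πi·ΣRes):
  Res_{z = 4 i} g(z) = - \frac{i e^{4 \omega}}{2}
  F(ω) = 2πi·ΣRes = \pi e^{4 \omega}

Both cases combine into a single formula in |ω|:

F(ω) = \pi e^{- 4 \left|{\omega}\right|}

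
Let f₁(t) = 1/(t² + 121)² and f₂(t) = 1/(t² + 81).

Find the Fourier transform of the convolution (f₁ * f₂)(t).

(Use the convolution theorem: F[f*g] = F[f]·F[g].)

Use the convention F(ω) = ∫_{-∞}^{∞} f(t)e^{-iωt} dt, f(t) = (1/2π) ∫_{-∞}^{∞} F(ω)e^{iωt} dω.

F[f₁*f₂](ω) = \frac{\pi^{2} \left(11 \left|{\omega}\right| + 1\right) e^{- 20 \left|{\omega}\right|}}{23958}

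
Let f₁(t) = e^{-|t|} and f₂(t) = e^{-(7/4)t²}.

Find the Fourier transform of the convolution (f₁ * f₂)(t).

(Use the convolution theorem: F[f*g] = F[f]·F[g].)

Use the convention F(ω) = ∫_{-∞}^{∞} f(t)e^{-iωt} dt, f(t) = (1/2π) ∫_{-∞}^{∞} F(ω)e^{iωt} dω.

F[f₁*f₂](ω) = \frac{4 \sqrt{7} \sqrt{\pi} e^{- \frac{\omega^{2}}{7}}}{7 \left(\omega^{2} + 1\right)}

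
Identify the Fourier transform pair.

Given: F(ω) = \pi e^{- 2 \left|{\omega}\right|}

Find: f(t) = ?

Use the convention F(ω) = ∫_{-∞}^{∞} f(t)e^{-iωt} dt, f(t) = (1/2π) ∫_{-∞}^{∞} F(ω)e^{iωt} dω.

f(t) = \frac{2}{t^{2} + 4}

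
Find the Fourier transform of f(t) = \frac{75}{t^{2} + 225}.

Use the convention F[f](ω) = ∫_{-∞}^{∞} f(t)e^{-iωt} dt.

F(ω) = 5 \pi e^{- 15 \left|{\omega}\right|}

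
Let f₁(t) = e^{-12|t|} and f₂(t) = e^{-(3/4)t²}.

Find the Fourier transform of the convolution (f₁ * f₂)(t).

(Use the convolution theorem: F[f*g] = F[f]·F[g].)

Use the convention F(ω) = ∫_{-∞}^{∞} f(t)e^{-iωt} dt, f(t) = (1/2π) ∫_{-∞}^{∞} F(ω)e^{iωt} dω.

F[f₁*f₂](ω) = \frac{16 \sqrt{3} \sqrt{\pi} e^{- \frac{\omega^{2}}{3}}}{\omega^{2} + 144}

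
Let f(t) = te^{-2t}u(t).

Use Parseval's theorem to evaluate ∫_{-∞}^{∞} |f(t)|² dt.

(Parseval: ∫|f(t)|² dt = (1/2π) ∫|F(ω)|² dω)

∫|f(t)|² dt = \frac{1}{32}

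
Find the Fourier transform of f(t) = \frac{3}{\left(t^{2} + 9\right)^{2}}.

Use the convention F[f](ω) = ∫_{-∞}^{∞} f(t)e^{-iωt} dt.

F(ω) = \frac{\pi \left(3 \left|{\omega}\right| + 1\right) e^{- 3 \left|{\omega}\right|}}{18}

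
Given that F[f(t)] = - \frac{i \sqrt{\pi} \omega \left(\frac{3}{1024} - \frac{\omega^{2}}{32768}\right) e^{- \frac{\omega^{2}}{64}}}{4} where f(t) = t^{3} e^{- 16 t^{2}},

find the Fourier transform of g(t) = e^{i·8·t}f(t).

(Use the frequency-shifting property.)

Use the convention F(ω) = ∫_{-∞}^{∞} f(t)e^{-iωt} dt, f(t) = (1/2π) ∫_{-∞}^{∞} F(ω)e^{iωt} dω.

F[g](ω) = \frac{i \sqrt{\pi} \left(\omega - 8\right) \left(\left(\omega - 8\right)^{2} - 96\right) e^{- \frac{\left(\omega - 8\right)^{2}}{64}}}{131072}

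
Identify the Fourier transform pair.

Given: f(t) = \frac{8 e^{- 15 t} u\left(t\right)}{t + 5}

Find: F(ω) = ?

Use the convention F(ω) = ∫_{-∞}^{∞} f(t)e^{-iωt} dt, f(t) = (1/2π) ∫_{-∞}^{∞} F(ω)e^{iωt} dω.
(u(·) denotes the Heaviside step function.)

F(ω) = 8 e^{5 i \omega + 75} \operatorname{E}_{1}\left(5 i \omega + 75\right)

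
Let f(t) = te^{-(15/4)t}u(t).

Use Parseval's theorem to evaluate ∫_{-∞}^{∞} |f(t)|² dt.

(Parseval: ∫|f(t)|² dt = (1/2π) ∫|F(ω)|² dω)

∫|f(t)|² dt = \frac{16}{3375}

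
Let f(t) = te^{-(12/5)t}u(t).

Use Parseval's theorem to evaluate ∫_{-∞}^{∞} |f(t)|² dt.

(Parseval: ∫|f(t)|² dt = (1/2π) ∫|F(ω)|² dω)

∫|f(t)|² dt = \frac{125}{6912}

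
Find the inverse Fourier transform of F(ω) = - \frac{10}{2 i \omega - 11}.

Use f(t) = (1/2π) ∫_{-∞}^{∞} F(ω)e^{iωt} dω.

f(t) = 5 e^{\frac{11 t}{2}} u\left(- t\right)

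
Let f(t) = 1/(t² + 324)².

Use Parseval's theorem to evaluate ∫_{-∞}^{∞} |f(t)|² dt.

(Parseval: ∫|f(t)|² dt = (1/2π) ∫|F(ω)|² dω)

∫|f(t)|² dt = \frac{5 \pi}{9795520512}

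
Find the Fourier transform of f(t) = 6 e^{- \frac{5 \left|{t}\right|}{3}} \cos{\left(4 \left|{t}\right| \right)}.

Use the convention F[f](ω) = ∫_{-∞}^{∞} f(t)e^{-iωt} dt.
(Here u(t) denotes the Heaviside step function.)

F(ω) = \frac{180 \left(9 \omega^{2} + 169\right)}{81 \omega^{4} - 2142 \omega^{2} + 28561}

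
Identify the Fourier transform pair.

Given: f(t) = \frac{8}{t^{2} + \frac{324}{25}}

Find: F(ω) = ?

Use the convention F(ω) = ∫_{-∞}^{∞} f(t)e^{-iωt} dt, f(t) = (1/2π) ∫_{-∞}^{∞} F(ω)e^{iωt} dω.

F(ω) = \frac{20 \pi e^{- \frac{18 \left|{\omega}\right|}{5}}}{9}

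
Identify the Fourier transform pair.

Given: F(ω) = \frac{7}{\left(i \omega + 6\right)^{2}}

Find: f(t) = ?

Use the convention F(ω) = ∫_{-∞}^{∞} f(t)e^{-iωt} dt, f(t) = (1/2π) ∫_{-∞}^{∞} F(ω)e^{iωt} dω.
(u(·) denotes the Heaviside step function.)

f(t) = 7 t e^{- 6 t} u\left(t\right)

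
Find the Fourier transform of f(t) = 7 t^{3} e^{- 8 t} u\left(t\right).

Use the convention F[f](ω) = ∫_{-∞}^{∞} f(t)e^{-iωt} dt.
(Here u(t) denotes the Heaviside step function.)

F(ω) = \frac{42}{\left(i \omega + 8\right)^{4}}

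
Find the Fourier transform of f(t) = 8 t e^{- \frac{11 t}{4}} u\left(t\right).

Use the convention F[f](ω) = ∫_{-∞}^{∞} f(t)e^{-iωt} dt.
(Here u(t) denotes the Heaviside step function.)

F(ω) = \frac{128}{\left(4 i \omega + 11\right)^{2}}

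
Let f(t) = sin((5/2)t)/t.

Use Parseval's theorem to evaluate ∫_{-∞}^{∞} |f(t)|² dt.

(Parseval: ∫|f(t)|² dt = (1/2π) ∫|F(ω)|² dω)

∫|f(t)|² dt = \frac{5 \pi}{2}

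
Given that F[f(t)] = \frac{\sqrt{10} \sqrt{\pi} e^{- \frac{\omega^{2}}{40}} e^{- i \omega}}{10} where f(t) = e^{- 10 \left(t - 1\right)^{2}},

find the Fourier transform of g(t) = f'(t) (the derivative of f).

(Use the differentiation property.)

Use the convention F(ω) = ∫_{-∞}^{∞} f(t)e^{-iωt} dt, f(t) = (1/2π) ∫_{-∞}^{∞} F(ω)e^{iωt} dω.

F[g](ω) = \frac{\sqrt{10} i \sqrt{\pi} \omega e^{- \omega \left(\frac{\omega}{40} + i\right)}}{10}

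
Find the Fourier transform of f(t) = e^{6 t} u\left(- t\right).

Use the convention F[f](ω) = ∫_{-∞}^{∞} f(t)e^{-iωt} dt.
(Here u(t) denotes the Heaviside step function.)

F(ω) = \frac{i}{\omega + 6 i}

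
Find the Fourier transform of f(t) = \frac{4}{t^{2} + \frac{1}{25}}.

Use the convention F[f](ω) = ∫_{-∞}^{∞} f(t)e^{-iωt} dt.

F(ω) = 20 \pi e^{- \frac{\left|{\omega}\right|}{5}}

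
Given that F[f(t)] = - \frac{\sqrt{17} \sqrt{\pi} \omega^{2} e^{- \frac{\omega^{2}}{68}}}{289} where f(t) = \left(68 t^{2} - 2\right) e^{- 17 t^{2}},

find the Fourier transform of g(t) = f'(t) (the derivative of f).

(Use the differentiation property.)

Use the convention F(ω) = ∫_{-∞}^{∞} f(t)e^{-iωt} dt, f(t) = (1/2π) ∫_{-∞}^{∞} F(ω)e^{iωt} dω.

F[g](ω) = - \frac{\sqrt{17} i \sqrt{\pi} \omega^{3} e^{- \frac{\omega^{2}}{68}}}{289}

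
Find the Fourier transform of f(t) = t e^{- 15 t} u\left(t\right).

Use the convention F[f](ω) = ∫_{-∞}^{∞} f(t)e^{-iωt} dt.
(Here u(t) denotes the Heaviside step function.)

F(ω) = \frac{1}{\left(i \omega + 15\right)^{2}}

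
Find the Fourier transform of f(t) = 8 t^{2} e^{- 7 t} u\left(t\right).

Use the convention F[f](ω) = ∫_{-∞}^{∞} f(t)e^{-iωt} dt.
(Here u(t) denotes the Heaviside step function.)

F(ω) = \frac{16}{\left(i \omega + 7\right)^{3}}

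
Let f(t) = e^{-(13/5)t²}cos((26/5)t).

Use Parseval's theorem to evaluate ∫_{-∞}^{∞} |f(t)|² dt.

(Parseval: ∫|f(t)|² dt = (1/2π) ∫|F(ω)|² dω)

∫|f(t)|² dt = \frac{\sqrt{130} \sqrt{\pi} \left(1 + e^{\frac{26}{5}}\right)}{52 e^{\frac{26}{5}}}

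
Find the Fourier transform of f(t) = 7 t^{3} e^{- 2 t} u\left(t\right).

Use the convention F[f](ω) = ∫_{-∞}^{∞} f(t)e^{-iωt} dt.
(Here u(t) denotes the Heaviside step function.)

F(ω) = \frac{42}{\left(i \omega + 2\right)^{4}}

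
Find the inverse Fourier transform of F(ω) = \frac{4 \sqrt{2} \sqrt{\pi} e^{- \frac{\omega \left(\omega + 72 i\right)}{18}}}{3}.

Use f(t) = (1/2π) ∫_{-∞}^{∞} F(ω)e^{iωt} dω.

f(t) = 4 e^{- \frac{9 \left(t - 4\right)^{2}}{2}}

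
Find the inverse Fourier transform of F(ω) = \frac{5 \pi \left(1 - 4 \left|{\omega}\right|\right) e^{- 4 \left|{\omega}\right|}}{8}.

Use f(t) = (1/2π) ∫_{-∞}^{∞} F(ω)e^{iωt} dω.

f(t) = \frac{5 t^{2}}{\left(t^{2} + 16\right)^{2}}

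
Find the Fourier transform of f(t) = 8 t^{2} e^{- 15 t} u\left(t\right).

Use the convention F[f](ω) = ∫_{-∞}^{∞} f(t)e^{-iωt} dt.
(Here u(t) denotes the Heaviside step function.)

F(ω) = \frac{16}{\left(i \omega + 15\right)^{3}}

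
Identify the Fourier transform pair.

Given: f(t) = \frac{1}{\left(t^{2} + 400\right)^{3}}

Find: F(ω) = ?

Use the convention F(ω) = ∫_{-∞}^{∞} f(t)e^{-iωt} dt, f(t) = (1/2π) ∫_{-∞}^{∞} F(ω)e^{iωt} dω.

F(ω) = \frac{\pi \left(400 \omega^{2} + 60 \left|{\omega}\right| + 3\right) e^{- 20 \left|{\omega}\right|}}{25600000}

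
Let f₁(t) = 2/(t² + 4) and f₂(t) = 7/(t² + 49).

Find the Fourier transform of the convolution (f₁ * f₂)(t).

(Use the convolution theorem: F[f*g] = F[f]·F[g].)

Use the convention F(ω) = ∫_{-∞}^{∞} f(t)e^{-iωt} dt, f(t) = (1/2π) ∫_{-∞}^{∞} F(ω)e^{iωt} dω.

F[f₁*f₂](ω) = \pi^{2} e^{- 9 \left|{\omega}\right|}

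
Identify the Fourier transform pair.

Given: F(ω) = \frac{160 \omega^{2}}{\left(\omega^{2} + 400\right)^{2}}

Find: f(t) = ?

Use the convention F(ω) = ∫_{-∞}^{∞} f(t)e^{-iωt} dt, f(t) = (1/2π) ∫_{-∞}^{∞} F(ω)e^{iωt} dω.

f(t) = 2 \left(1 - 20 \left|{t}\right|\right) e^{- 20 \left|{t}\right|}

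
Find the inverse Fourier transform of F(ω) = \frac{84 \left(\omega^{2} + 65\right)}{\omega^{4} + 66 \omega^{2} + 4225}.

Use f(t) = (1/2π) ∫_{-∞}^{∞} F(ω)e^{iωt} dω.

f(t) = 6 e^{- 7 \left|{t}\right|} \cos{\left(4 \left|{t}\right| \right)}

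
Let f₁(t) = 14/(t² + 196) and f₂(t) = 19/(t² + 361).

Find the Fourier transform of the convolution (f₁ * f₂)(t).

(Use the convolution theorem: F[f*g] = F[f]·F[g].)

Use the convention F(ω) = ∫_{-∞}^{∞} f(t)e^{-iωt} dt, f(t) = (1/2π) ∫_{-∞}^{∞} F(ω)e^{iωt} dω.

F[f₁*f₂](ω) = \pi^{2} e^{- 33 \left|{\omega}\right|}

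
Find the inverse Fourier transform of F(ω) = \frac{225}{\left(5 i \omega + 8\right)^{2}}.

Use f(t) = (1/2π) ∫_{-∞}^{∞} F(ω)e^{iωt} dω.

f(t) = 9 t e^{- \frac{8 t}{5}} u\left(t\right)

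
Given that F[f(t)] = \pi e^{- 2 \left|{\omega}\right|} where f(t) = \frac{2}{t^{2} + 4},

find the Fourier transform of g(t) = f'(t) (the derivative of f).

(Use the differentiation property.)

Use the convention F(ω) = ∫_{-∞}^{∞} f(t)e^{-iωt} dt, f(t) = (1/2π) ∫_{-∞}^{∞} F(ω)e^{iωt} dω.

F[g](ω) = i \pi \omega e^{- 2 \left|{\omega}\right|}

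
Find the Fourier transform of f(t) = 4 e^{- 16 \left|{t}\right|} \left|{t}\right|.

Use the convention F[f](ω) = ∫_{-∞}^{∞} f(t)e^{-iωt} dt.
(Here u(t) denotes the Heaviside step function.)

F(ω) = \frac{8 \left(256 - \omega^{2}\right)}{\left(\omega^{2} + 256\right)^{2}}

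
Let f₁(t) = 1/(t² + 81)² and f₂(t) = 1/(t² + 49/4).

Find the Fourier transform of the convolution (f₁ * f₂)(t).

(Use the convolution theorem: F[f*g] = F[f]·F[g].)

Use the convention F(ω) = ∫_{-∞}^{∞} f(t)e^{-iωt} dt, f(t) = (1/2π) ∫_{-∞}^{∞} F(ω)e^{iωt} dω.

F[f₁*f₂](ω) = \frac{\pi^{2} \left(9 \left|{\omega}\right| + 1\right) e^{- \frac{25 \left|{\omega}\right|}{2}}}{5103}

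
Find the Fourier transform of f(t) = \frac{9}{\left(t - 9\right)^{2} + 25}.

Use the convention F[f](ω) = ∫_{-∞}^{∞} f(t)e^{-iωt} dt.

F(ω) = \frac{9 \pi e^{- 9 i \omega - 5 \left|{\omega}\right|}}{5}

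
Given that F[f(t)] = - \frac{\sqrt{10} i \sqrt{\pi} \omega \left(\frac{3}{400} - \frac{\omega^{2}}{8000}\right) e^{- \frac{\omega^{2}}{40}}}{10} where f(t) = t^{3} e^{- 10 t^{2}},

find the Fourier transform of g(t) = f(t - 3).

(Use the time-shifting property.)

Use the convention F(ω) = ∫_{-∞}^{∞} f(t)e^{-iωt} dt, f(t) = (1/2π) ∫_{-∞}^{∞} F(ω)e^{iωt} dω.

F[g](ω) = \frac{\sqrt{10} i \sqrt{\pi} \omega \left(\omega^{2} - 60\right) e^{- \frac{\omega \left(\omega + 120 i\right)}{40}}}{80000}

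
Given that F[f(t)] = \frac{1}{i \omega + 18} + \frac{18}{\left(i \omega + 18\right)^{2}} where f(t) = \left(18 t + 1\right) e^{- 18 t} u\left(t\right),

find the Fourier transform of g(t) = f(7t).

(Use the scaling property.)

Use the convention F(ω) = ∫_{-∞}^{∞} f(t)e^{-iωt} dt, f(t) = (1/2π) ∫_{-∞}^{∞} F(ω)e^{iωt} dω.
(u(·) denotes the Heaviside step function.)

F[g](ω) = \frac{- i \omega - 252}{\omega^{2} - 252 i \omega - 15876}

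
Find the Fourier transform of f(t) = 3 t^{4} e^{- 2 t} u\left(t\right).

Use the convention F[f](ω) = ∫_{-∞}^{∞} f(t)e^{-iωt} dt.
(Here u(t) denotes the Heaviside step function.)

F(ω) = \frac{72}{\left(i \omega + 2\right)^{5}}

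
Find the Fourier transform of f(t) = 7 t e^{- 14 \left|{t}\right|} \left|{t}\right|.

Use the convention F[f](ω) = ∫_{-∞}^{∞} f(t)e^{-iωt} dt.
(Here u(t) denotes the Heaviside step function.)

F(ω) = \frac{28 i \omega \left(\omega^{2} - 588\right)}{\left(\omega^{2} + 196\right)^{3}}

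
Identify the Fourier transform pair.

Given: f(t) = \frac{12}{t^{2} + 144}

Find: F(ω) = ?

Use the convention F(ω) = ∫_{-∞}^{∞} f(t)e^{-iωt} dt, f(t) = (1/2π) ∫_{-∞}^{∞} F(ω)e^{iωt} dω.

F(ω) = \pi e^{- 12 \left|{\omega}\right|}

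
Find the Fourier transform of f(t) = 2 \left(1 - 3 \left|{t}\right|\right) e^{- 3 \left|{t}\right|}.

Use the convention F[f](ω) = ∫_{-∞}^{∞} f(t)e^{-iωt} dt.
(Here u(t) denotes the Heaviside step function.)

F(ω) = \frac{24 \omega^{2}}{\left(\omega^{2} + 9\right)^{2}}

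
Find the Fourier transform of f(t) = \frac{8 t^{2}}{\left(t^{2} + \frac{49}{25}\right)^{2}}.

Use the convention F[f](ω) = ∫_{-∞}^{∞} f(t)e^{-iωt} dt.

F(ω) = \frac{4 \pi \left(5 - 7 \left|{\omega}\right|\right) e^{- \frac{7 \left|{\omega}\right|}{5}}}{7}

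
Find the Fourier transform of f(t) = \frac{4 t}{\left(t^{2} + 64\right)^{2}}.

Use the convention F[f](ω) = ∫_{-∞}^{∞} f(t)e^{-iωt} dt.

F(ω) = - \frac{i \pi \omega e^{- 8 \left|{\omega}\right|}}{4}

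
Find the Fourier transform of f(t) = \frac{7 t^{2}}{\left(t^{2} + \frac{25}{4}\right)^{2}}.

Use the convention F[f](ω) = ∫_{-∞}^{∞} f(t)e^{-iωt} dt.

F(ω) = \frac{7 \pi \left(2 - 5 \left|{\omega}\right|\right) e^{- \frac{5 \left|{\omega}\right|}{2}}}{10}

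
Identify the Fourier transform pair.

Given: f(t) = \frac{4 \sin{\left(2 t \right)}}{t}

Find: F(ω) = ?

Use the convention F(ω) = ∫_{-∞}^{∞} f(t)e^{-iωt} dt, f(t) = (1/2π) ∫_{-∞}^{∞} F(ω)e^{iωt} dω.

F(ω) = \begin{cases} 4 \pi & \text{for}\: \omega > -2 \wedge \omega < 2 \\0 & \text{otherwise} \end{cases}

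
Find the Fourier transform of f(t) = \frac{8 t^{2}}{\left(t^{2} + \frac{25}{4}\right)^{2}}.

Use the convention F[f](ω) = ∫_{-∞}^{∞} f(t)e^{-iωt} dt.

F(ω) = \frac{4 \pi \left(2 - 5 \left|{\omega}\right|\right) e^{- \frac{5 \left|{\omega}\right|}{2}}}{5}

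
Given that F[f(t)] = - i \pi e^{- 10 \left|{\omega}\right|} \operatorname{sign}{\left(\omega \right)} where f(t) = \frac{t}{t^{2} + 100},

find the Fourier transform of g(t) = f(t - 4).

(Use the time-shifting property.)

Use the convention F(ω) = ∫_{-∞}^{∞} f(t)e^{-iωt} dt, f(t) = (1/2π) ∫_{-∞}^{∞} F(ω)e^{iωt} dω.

F[g](ω) = - i \pi e^{- 4 i \omega} e^{- 10 \left|{\omega}\right|} \operatorname{sign}{\left(\omega \right)}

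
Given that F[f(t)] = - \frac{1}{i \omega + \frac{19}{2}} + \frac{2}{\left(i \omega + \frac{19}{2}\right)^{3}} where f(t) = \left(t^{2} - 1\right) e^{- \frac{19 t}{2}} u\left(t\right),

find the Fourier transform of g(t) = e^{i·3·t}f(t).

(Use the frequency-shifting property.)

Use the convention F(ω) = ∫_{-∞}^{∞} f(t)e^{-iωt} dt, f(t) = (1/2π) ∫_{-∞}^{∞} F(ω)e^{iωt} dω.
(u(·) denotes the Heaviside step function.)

F[g](ω) = \frac{2 \left(16 i \left(\omega - 3\right) - \left(2 i \left(\omega - 3\right) + 19\right)^{3} + 152\right)}{\left(2 i \left(\omega - 3\right) + 19\right)^{4}}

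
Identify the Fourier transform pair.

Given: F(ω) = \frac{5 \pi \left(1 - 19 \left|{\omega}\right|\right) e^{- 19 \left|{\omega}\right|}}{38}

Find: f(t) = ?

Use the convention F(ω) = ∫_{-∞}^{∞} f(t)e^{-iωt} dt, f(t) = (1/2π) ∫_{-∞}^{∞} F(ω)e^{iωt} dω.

f(t) = \frac{5 t^{2}}{\left(t^{2} + 361\right)^{2}}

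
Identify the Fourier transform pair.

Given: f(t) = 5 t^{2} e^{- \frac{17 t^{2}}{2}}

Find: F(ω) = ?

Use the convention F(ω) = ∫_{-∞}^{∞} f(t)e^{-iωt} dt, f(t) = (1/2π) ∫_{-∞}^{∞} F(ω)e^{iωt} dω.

F(ω) = \frac{5 \sqrt{34} \sqrt{\pi} \left(17 - \omega^{2}\right) e^{- \frac{\omega^{2}}{34}}}{4913}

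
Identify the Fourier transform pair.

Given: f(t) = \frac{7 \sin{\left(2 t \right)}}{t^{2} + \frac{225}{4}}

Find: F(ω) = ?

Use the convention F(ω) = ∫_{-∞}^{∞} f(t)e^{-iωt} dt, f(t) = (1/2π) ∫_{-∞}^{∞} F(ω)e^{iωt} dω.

F(ω) = \frac{7 i \pi e^{- \frac{15 \left|{\omega + 2}\right|}{2}}}{15} - \frac{7 i \pi e^{- \frac{15 \left|{\omega - 2}\right|}{2}}}{15}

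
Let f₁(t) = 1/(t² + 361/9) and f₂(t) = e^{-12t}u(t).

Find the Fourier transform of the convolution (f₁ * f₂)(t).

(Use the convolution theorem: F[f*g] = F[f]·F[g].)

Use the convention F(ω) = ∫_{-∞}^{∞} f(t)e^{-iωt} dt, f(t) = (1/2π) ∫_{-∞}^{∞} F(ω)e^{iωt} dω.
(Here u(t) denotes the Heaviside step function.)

F[f₁*f₂](ω) = \frac{3 \pi e^{- \frac{19 \left|{\omega}\right|}{3}}}{19 \left(i \omega + 12\right)}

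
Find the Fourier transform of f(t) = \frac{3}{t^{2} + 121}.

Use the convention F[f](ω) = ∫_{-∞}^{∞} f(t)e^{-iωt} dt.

F(ω) = \frac{3 \pi e^{- 11 \left|{\omega}\right|}}{11}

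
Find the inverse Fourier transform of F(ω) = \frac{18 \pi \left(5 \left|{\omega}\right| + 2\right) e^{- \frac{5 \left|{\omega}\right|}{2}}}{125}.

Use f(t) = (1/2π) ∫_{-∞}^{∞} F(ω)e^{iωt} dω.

f(t) = \frac{9}{\left(t^{2} + \frac{25}{4}\right)^{2}}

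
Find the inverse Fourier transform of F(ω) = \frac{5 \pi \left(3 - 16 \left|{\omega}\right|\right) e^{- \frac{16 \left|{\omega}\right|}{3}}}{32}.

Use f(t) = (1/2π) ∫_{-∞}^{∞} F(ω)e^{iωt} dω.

f(t) = \frac{5 t^{2}}{\left(t^{2} + \frac{256}{9}\right)^{2}}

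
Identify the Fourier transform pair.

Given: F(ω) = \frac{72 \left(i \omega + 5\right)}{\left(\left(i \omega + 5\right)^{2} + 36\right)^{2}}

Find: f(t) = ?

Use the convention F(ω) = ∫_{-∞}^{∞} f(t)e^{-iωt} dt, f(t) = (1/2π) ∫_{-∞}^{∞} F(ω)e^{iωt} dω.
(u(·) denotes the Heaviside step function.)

f(t) = 6 t e^{- 5 t} \sin{\left(6 t \right)} u\left(t\right)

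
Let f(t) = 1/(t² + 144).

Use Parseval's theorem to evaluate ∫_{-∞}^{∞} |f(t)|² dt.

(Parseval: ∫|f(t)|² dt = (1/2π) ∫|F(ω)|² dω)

∫|f(t)|² dt = \frac{\pi}{3456}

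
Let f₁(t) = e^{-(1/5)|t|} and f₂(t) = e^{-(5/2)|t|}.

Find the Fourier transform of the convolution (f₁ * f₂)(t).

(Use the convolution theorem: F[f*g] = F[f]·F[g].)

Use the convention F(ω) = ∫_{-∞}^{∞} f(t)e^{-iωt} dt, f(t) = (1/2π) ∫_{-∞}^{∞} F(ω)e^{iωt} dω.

F[f₁*f₂](ω) = \frac{200}{100 \omega^{4} + 629 \omega^{2} + 25}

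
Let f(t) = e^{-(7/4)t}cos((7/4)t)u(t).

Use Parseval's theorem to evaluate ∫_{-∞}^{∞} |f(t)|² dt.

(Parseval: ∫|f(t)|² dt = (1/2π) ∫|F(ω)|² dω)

∫|f(t)|² dt = \frac{3}{14}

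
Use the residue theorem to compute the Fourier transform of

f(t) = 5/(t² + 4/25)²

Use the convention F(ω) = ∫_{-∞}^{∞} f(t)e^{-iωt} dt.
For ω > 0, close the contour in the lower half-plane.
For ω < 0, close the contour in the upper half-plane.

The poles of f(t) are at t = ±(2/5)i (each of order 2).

Let g(z) = f(z)e^{-iωz}; for large |z| the factor e^{-iωz} decays in the lower half-plane when ω > 0 and in the upper half-plane when ω < 0.

Case ω > 0 (lower half-plane, clockwise contour ⇒ F(ω) = -2πi·ΣRes):
  Res_{z = - \frac{2 i}{5}} g(z) = \frac{125 i \left(2 \omega + 5\right) e^{- \frac{2 \omega}{5}}}{32} (pole of order 2)
  F(ω) = -2πi·ΣRes = \frac{125 \pi \left(2 \omega + 5\right) e^{- \frac{2 \omega}{5}}}{16}

Case ω < 0 (upper half-plane, counterclockwise contour ⇒ F(ω) = +2πi·ΣRes):
  Res_{z = \frac{2 i}{5}} g(z) = \frac{125 i \left(2 \omega - 5\right) e^{\frac{2 \omega}{5}}}{32} (pole of order 2)
  F(ω) = 2πi·ΣRes = \frac{125 \pi \left(5 - 2 \omega\right) e^{\frac{2 \omega}{5}}}{16}

Both cases combine into a single formula in |ω|:

F(ω) = \frac{125 \pi \left(2 \left|{\omega}\right| + 5\right) e^{- \frac{2 \left|{\omega}\right|}{5}}}{16}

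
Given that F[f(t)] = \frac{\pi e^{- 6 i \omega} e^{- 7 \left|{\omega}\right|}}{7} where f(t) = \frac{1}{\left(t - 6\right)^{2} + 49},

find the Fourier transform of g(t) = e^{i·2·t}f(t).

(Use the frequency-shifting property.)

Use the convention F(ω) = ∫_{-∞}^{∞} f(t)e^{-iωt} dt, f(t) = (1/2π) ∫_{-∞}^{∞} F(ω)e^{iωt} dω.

F[g](ω) = \frac{\pi e^{- 6 i \left(\omega - 2\right) - 7 \left|{\omega - 2}\right|}}{7}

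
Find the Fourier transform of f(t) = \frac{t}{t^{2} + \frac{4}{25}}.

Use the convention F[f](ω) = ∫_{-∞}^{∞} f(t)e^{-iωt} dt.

F(ω) = - i \pi e^{- \frac{2 \left|{\omega}\right|}{5}} \operatorname{sign}{\left(\omega \right)}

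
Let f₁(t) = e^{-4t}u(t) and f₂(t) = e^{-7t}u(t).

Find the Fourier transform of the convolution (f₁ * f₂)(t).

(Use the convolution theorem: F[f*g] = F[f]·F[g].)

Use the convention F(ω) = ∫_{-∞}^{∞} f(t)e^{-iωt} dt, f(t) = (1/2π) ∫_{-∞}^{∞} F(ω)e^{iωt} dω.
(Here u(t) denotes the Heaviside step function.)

F[f₁*f₂](ω) = \frac{1}{\left(i \omega + 4\right) \left(i \omega + 7\right)}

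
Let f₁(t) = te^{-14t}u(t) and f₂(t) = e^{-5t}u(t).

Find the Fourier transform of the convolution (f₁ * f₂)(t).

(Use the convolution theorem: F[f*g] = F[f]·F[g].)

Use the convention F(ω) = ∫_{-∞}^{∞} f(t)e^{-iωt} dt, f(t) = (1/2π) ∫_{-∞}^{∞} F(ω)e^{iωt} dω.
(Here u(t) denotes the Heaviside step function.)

F[f₁*f₂](ω) = \frac{1}{\left(i \omega + 5\right) \left(i \omega + 14\right)^{2}}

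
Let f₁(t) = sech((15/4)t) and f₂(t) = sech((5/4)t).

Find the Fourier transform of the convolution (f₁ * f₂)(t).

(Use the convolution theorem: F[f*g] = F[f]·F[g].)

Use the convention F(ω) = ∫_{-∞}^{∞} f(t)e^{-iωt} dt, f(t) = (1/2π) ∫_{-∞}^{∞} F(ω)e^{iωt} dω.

F[f₁*f₂](ω) = \frac{16 \pi^{2}}{75 \cosh{\left(\frac{2 \pi \omega}{15} \right)} \cosh{\left(\frac{2 \pi \omega}{5} \right)}}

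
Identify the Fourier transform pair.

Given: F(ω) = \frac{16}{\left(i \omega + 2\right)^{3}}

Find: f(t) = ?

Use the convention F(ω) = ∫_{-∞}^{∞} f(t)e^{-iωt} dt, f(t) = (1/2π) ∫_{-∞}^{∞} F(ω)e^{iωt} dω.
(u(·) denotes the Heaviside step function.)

f(t) = 8 t^{2} e^{- 2 t} u\left(t\right)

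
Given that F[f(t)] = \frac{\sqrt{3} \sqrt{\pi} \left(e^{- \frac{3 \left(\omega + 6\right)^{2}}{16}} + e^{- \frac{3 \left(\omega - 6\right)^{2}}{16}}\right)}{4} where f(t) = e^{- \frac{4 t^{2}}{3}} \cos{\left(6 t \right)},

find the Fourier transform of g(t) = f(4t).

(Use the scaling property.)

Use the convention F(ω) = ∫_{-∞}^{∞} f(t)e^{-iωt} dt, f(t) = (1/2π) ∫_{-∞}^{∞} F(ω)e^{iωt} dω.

F[g](ω) = \frac{\sqrt{3} \sqrt{\pi} \left(e^{\frac{9 \omega}{8}} + 1\right) e^{- \frac{3 \omega^{2}}{256} - \frac{9 \omega}{16} - \frac{27}{4}}}{16}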